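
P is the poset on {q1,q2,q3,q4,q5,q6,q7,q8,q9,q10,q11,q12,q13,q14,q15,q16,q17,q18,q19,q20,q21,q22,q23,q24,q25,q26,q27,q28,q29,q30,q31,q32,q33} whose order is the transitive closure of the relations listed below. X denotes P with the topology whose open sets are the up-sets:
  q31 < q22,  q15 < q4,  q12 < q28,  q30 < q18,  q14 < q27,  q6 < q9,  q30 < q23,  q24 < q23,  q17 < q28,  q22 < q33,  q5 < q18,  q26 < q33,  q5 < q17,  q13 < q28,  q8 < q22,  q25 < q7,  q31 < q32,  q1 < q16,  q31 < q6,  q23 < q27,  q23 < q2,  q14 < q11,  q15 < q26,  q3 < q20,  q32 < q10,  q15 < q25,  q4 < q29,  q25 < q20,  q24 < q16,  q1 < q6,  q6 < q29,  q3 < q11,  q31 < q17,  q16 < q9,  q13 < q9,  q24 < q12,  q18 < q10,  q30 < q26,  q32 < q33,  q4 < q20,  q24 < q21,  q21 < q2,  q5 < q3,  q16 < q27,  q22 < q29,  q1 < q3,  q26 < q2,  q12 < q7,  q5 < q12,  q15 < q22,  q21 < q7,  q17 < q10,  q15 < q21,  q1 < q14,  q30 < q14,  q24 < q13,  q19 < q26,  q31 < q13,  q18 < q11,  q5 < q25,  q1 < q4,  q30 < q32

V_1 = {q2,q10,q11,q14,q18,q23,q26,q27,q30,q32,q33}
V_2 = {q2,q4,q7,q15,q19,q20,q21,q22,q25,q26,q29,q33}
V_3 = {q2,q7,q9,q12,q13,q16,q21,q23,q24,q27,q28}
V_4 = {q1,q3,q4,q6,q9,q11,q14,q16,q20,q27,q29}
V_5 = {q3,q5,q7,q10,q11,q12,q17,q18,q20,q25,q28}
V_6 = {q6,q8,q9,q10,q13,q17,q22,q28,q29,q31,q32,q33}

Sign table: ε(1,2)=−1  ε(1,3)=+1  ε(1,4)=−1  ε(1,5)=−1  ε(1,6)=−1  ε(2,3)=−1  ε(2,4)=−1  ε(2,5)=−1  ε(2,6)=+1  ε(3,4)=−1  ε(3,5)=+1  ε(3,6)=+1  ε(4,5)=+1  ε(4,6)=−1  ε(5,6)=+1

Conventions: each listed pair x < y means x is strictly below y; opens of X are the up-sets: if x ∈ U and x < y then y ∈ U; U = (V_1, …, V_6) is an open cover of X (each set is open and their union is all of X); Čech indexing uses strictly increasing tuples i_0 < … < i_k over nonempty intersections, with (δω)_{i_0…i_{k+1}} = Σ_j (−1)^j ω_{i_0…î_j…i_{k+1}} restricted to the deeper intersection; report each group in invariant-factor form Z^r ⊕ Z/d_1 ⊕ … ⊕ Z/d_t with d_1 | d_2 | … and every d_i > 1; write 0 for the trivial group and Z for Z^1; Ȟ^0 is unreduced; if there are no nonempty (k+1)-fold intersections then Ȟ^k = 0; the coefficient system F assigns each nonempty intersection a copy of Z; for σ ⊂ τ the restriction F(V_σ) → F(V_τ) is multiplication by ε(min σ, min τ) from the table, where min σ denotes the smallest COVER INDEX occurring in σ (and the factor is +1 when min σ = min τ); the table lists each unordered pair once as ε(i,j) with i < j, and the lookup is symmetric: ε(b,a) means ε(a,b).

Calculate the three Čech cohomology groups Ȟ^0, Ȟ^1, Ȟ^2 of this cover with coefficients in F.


cover nerve:
  V12={q2,q26,q33} V13={q2,q23,q27} V14={q11,q14,q27} V15={q10,q11,q18} V16={q10,q32,q33} V23={q2,q7,q21} V24={q4,q20,q29} V25={q7,q20,q25} V26={q22,q29,q33} V34={q9,q16,q27} V35={q7,q12,q28} V36={q9,q13,q28} V45={q3,q11,q20} V46={q6,q9,q29} V56={q10,q17,q28}
  V123={q2} V126={q33} V134={q27} V145={q11} V156={q10} V235={q7} V245={q20} V246={q29} V346={q9} V356={q28}
C dims 6,15,10; δ0: rk 6, SNF 1^5·2; δ1: rk 9, SNF 1^9
Ȟ^0: (6−6)−0=0 ⇒ 0
Ȟ^1: (15−9)−6=0 plus torsion [2] ⇒ Z/2
Ȟ^2: (10−0)−9=1 ⇒ Z

Ȟ^0 = 0, Ȟ^1 = Z/2 and Ȟ^2 = Z


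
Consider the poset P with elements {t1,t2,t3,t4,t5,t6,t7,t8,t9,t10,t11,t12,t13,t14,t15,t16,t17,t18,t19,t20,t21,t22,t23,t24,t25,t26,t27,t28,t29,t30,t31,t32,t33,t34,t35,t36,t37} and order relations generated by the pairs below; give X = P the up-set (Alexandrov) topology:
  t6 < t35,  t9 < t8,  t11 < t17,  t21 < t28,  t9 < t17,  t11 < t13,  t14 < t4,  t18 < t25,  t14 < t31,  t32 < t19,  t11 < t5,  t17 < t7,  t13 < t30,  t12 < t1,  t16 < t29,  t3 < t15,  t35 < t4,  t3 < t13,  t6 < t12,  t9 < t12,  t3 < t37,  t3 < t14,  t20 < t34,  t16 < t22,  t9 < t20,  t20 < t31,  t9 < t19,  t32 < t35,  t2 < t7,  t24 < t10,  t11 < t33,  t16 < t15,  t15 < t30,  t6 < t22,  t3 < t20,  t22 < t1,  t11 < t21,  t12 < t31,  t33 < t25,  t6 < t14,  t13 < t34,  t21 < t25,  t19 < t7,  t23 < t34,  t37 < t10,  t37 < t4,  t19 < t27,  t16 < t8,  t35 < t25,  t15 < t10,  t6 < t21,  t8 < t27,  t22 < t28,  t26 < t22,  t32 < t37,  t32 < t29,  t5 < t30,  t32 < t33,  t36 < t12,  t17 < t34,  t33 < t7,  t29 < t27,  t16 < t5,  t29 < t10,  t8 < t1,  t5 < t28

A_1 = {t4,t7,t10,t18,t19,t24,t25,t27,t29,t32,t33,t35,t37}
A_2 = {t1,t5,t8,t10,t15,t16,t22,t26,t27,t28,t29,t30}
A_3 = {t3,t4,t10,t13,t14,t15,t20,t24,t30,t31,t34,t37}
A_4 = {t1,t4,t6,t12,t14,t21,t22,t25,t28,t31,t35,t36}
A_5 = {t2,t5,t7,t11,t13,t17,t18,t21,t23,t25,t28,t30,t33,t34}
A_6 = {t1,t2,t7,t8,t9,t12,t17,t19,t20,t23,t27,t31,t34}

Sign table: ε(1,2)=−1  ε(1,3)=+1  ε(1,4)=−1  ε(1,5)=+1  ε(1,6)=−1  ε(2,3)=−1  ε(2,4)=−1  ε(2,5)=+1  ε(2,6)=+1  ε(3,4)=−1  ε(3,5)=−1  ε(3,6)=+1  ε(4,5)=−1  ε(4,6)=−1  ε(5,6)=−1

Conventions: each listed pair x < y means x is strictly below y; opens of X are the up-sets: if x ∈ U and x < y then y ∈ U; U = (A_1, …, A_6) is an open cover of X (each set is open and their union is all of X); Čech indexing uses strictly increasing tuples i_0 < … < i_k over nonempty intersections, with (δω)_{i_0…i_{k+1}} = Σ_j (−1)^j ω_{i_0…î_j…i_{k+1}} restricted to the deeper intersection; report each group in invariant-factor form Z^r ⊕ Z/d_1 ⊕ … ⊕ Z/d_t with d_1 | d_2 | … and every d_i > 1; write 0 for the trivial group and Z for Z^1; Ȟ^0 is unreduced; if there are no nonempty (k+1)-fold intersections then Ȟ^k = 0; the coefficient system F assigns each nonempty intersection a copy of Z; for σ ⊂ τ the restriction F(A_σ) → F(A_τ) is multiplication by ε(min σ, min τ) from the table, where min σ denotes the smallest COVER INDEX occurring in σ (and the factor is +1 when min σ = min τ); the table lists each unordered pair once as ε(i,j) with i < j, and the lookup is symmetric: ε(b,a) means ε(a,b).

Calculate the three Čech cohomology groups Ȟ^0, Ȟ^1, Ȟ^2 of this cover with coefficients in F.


Ȟ^0 ≅ 0, Ȟ^1 ≅ Z/2, Ȟ^2 ≅ Z

cover nerve:
  A12={t10,t27,t29} A13={t4,t10,t24,t37} A14={t4,t25,t35} A15={t7,t18,t25,t33} A16={t7,t19,t27} A23={t10,t15,t30} A24={t1,t22,t28} A25={t5,t28,t30} A26={t1,t8,t27} A34={t4,t14,t31} A35={t13,t30,t34} A36={t20,t31,t34} A45={t21,t25,t28} A46={t1,t12,t31} A56={t2,t7,t17,t23,t34}
  A123={t10} A126={t27} A134={t4} A145={t25} A156={t7} A235={t30} A245={t28} A246={t1} A346={t31} A356={t34}
C dims 6,15,10; δ0: rk 6, SNF 1^5·2; δ1: rk 9, SNF 1^9
Ȟ^0: (6−6)−0=0 ⇒ 0
Ȟ^1: (15−9)−6=0 plus torsion [2] ⇒ Z/2
Ȟ^2: (10−0)−9=1 ⇒ Z


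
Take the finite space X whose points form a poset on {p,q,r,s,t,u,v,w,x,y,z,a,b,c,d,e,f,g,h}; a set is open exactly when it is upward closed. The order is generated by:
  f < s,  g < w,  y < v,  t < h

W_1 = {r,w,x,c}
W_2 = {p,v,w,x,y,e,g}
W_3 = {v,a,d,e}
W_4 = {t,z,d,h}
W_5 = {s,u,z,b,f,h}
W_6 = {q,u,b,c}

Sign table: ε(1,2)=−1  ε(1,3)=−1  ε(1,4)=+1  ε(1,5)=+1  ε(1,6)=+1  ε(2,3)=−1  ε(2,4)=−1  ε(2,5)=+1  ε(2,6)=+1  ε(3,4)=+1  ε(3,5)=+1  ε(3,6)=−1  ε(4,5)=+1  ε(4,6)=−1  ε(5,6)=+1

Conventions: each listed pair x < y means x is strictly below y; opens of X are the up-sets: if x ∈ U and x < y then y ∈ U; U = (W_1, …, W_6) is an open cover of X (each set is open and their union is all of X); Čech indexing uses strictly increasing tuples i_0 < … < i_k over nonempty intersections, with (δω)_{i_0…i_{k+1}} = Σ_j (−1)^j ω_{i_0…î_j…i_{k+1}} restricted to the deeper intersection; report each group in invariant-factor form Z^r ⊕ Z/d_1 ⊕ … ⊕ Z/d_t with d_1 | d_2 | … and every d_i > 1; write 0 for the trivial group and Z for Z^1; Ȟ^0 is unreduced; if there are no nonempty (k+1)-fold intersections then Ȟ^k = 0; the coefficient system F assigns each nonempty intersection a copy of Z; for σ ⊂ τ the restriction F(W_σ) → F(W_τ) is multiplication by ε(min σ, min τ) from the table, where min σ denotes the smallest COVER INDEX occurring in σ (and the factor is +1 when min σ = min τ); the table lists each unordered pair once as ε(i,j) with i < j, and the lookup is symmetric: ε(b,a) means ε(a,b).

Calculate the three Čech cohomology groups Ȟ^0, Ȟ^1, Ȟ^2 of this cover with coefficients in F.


intersection data:
  W12={w,x} W16={c} W23={v,e} W34={d} W45={z,h} W56={u,b}
C dims 6,6; δ0: rk 5, SNF 1^5
Ȟ^0 = (6 − 5) − 0 = 1, so Ȟ^0 ≅ Z
Ȟ^1 = (6 − 0) − 5 = 1, so Ȟ^1 ≅ Z
Ȟ^2 = (0 − 0) − 0 = 0, so Ȟ^2 ≅ 0

Ȟ^0 ≅ Z,  Ȟ^1 ≅ Z,  Ȟ^2 ≅ 0


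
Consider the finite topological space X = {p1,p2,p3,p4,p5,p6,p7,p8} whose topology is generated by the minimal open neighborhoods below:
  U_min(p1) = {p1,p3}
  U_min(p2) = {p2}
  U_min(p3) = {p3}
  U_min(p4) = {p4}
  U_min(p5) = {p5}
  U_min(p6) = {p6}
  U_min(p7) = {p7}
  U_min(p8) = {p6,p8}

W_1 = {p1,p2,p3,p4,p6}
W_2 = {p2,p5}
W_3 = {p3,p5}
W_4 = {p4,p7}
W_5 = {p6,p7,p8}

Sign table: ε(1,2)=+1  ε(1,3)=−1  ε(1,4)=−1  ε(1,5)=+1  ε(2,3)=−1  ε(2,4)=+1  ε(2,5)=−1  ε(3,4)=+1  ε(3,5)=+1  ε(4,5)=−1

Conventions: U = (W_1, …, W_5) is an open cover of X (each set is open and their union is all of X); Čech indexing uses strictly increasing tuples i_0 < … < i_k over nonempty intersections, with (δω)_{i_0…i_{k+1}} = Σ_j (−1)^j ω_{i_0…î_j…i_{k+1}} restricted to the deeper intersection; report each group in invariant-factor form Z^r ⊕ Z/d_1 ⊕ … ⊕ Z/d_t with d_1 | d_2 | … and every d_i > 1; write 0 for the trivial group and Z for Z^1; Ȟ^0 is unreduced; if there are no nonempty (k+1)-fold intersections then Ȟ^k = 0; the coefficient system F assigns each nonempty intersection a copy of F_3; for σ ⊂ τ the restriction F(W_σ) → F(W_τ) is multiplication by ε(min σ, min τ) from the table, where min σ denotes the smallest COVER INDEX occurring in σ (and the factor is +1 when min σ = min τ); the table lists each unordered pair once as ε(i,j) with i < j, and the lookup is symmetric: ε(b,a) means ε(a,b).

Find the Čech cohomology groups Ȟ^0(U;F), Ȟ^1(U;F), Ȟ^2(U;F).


Ȟ^0(U;F) ≅ Z/3; Ȟ^1(U;F) ≅ Z/3 ⊕ Z/3; Ȟ^2(U;F) ≅ 0

nonempty overlaps:
  W12={p2} W13={p3} W14={p4} W15={p6} W23={p5} W45={p7}
C dims 5,6; δ0: rk_F3 4
degree 0: 5−4−0 = 1 → Ȟ^0 ≅ Z/3
degree 1: 6−0−4 = 2 → Ȟ^1 ≅ Z/3 ⊕ Z/3
degree 2: 0−0−0 = 0 → Ȟ^2 ≅ 0


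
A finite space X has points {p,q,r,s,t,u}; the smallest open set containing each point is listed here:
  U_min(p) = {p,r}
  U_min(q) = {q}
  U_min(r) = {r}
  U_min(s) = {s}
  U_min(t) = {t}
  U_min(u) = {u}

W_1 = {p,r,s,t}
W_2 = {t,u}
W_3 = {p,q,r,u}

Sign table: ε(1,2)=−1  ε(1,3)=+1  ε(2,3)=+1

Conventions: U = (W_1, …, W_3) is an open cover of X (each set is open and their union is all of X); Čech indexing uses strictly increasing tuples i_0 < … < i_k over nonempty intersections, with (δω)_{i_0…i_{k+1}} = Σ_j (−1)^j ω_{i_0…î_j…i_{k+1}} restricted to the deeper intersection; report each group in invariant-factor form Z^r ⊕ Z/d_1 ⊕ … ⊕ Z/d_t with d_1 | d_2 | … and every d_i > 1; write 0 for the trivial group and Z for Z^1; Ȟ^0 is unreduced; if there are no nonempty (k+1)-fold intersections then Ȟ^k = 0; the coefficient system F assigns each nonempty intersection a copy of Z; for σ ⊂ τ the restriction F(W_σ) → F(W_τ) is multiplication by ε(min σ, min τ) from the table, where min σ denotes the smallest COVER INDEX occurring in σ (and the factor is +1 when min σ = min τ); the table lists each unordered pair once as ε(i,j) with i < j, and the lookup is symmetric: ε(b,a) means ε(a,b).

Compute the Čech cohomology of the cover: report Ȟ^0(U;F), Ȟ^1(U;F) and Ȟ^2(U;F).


Ȟ^0 = 0,  Ȟ^1 = Z/2,  Ȟ^2 = 0

cover nerve:
  W12={t} W13={p,r} W23={u}
C dims 3,3; δ0: rk 3, SNF 1^2·2
Ȟ^0: (3−3)−0=0 ⇒ 0
Ȟ^1: (3−0)−3=0 plus torsion [2] ⇒ Z/2
Ȟ^2: (0−0)−0=0 ⇒ 0


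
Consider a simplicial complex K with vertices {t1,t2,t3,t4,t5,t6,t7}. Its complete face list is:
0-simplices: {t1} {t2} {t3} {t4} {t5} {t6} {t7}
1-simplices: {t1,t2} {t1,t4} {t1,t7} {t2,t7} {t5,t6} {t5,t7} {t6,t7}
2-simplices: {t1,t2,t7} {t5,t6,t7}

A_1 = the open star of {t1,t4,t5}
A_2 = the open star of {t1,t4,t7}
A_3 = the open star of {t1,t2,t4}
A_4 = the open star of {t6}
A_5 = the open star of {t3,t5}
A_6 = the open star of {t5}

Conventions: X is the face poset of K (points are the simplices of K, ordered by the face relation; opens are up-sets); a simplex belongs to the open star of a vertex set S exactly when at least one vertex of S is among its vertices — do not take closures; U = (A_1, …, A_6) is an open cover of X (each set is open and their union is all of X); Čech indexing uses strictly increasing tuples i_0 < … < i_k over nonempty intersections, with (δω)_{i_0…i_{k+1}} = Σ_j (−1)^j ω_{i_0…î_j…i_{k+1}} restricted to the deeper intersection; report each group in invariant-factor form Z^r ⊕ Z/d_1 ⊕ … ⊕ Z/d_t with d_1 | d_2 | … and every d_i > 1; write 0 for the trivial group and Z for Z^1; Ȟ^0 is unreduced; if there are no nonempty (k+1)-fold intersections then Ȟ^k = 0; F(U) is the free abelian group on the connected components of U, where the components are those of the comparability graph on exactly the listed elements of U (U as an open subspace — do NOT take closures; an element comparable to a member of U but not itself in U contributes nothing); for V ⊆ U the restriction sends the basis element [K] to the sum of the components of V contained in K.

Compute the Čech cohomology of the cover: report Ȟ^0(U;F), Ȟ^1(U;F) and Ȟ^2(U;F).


Ȟ^0(U;F) ≅ Z^2; Ȟ^1(U;F) ≅ 0; Ȟ^2(U;F) ≅ 0

nonempty intersections:
  A1={{t1},{t4},{t5},{t1,t2},{t1,t4},{t1,t7},{t5,t6},{t5,t7},{t1,t2,t7},{t5,t6,t7}} A2={{t1},{t4},{t7},{t1,t2},{t1,t4},{t1,t7},{t2,t7},{t5,t7},{t6,t7},{t1,t2,t7},{t5,t6,t7}} A3={{t1},{t2},{t4},{t1,t2},{t1,t4},{t1,t7},{t2,t7},{t1,t2,t7}} A4={{t6},{t5,t6},{t6,t7},{t5,t6,t7}} A5={{t3},{t5},{t5,t6},{t5,t7},{t5,t6,t7}} A6={{t5},{t5,t6},{t5,t7},{t5,t6,t7}}
  A12={{t1},{t4},{t1,t2},{t1,t4},{t1,t7},{t5,t7},{t1,t2,t7},{t5,t6,t7}} A13={{t1},{t4},{t1,t2},{t1,t4},{t1,t7},{t1,t2,t7}} A14={{t5,t6},{t5,t6,t7}} A15={{t5},{t5,t6},{t5,t7},{t5,t6,t7}} A16={{t5},{t5,t6},{t5,t7},{t5,t6,t7}} A23={{t1},{t4},{t1,t2},{t1,t4},{t1,t7},{t2,t7},{t1,t2,t7}} A24={{t6,t7},{t5,t6,t7}} A25={{t5,t7},{t5,t6,t7}} A26={{t5,t7},{t5,t6,t7}} A45={{t5,t6},{t5,t6,t7}} A46={{t5,t6},{t5,t6,t7}} A56={{t5},{t5,t6},{t5,t7},{t5,t6,t7}}
  A123={{t1},{t4},{t1,t2},{t1,t4},{t1,t7},{t1,t2,t7}} A124={{t5,t6,t7}} A125={{t5,t7},{t5,t6,t7}} A126={{t5,t7},{t5,t6,t7}} A145={{t5,t6},{t5,t6,t7}} A146={{t5,t6},{t5,t6,t7}} A156={{t5},{t5,t6},{t5,t7},{t5,t6,t7}} A245={{t5,t6,t7}} A246={{t5,t6,t7}} A256={{t5,t7},{t5,t6,t7}} A456={{t5,t6},{t5,t6,t7}}
  A1245={{t5,t6,t7}} A1246={{t5,t6,t7}} A1256={{t5,t7},{t5,t6,t7}} A1456={{t5,t6},{t5,t6,t7}} A2456={{t5,t6,t7}}
  A12456={{t5,t6,t7}}
components per intersection:
  A1: {{t1},{t4},{t1,t2},{t1,t4},{t1,t7},{t1,t2,t7}} {{t5},{t5,t6},{t5,t7},{t5,t6,t7}}
  A2: {{t1},{t4},{t7},{t1,t2},{t1,t4},{t1,t7},{t2,t7},{t5,t7},{t6,t7},{t1,t2,t7},{t5,t6,t7}}
  A3: {{t1},{t2},{t4},{t1,t2},{t1,t4},{t1,t7},{t2,t7},{t1,t2,t7}}
  A4: {{t6},{t5,t6},{t6,t7},{t5,t6,t7}}
  A5: {{t3}} {{t5},{t5,t6},{t5,t7},{t5,t6,t7}}
  A6: {{t5},{t5,t6},{t5,t7},{t5,t6,t7}}
  A12: {{t1},{t4},{t1,t2},{t1,t4},{t1,t7},{t1,t2,t7}} {{t5,t7},{t5,t6,t7}}
  A13: {{t1},{t4},{t1,t2},{t1,t4},{t1,t7},{t1,t2,t7}}
  A14: {{t5,t6},{t5,t6,t7}}
  A15: {{t5},{t5,t6},{t5,t7},{t5,t6,t7}}
  A16: {{t5},{t5,t6},{t5,t7},{t5,t6,t7}}
  A23: {{t1},{t4},{t1,t2},{t1,t4},{t1,t7},{t2,t7},{t1,t2,t7}}
  A24: {{t6,t7},{t5,t6,t7}}
  A25: {{t5,t7},{t5,t6,t7}}
  A26: {{t5,t7},{t5,t6,t7}}
  A45: {{t5,t6},{t5,t6,t7}}
  A46: {{t5,t6},{t5,t6,t7}}
  A56: {{t5},{t5,t6},{t5,t7},{t5,t6,t7}}
  A123: {{t1},{t4},{t1,t2},{t1,t4},{t1,t7},{t1,t2,t7}}
  A124: {{t5,t6,t7}}
  A125: {{t5,t7},{t5,t6,t7}}
  A126: {{t5,t7},{t5,t6,t7}}
  A145: {{t5,t6},{t5,t6,t7}}
  A146: {{t5,t6},{t5,t6,t7}}
  A156: {{t5},{t5,t6},{t5,t7},{t5,t6,t7}}
  A245: {{t5,t6,t7}}
  A246: {{t5,t6,t7}}
  A256: {{t5,t7},{t5,t6,t7}}
  A456: {{t5,t6},{t5,t6,t7}}
  A1245: {{t5,t6,t7}}
  A1246: {{t5,t6,t7}}
  A1256: {{t5,t7},{t5,t6,t7}}
  A1456: {{t5,t6},{t5,t6,t7}}
  A2456: {{t5,t6,t7}}
  A12456: {{t5,t6,t7}}
C dims 8,13,11,5; δ0: rk 6, SNF 1^6; δ1: rk 7, SNF 1^7; δ2: rk 4, SNF 1^4
Ȟ^0: (8−6)−0=2 ⇒ Z^2
Ȟ^1: (13−7)−6=0 ⇒ 0
Ȟ^2: (11−4)−7=0 ⇒ 0


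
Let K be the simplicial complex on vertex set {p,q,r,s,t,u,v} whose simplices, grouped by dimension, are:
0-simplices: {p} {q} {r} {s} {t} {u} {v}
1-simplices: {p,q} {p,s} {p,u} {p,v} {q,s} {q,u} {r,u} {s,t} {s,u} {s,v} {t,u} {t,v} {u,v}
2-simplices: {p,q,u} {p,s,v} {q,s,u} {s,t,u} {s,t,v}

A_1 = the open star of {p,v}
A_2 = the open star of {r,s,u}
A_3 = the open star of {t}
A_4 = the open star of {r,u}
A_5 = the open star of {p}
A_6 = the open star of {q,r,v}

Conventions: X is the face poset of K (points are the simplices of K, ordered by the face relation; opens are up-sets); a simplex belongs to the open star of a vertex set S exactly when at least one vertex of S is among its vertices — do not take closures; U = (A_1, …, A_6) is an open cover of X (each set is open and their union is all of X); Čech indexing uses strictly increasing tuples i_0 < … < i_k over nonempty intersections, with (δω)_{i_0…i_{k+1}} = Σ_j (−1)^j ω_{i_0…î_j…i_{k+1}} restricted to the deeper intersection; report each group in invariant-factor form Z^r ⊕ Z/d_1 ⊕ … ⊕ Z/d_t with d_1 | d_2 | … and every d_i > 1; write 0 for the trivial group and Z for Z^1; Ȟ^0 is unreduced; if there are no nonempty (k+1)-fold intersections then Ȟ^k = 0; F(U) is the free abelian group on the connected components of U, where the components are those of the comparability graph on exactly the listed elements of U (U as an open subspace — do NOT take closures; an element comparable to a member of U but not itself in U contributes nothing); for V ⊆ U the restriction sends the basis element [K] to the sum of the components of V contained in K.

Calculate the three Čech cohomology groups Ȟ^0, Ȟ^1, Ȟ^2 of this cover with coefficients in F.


Ȟ^0 = Z, Ȟ^1 = Z^2 and Ȟ^2 = 0

intersection data:
  A1={{p},{v},{p,q},{p,s},{p,u},{p,v},{s,v},{t,v},{u,v},{p,q,u},{p,s,v},{s,t,v}} A2={{r},{s},{u},{p,s},{p,u},{q,s},{q,u},{r,u},{s,t},{s,u},{s,v},{t,u},{u,v},{p,q,u},{p,s,v},{q,s,u},{s,t,u},{s,t,v}} A3={{t},{s,t},{t,u},{t,v},{s,t,u},{s,t,v}} A4={{r},{u},{p,u},{q,u},{r,u},{s,u},{t,u},{u,v},{p,q,u},{q,s,u},{s,t,u}} A5={{p},{p,q},{p,s},{p,u},{p,v},{p,q,u},{p,s,v}} A6={{q},{r},{v},{p,q},{p,v},{q,s},{q,u},{r,u},{s,v},{t,v},{u,v},{p,q,u},{p,s,v},{q,s,u},{s,t,v}}
  A12={{p,s},{p,u},{s,v},{u,v},{p,q,u},{p,s,v},{s,t,v}} A13={{t,v},{s,t,v}} A14={{p,u},{u,v},{p,q,u}} A15={{p},{p,q},{p,s},{p,u},{p,v},{p,q,u},{p,s,v}} A16={{v},{p,q},{p,v},{s,v},{t,v},{u,v},{p,q,u},{p,s,v},{s,t,v}} A23={{s,t},{t,u},{s,t,u},{s,t,v}} A24={{r},{u},{p,u},{q,u},{r,u},{s,u},{t,u},{u,v},{p,q,u},{q,s,u},{s,t,u}} A25={{p,s},{p,u},{p,q,u},{p,s,v}} A26={{r},{q,s},{q,u},{r,u},{s,v},{u,v},{p,q,u},{p,s,v},{q,s,u},{s,t,v}} A34={{t,u},{s,t,u}} A36={{t,v},{s,t,v}} A45={{p,u},{p,q,u}} A46={{r},{q,u},{r,u},{u,v},{p,q,u},{q,s,u}} A56={{p,q},{p,v},{p,q,u},{p,s,v}}
  A123={{s,t,v}} A124={{p,u},{u,v},{p,q,u}} A125={{p,s},{p,u},{p,q,u},{p,s,v}} A126={{s,v},{u,v},{p,q,u},{p,s,v},{s,t,v}} A136={{t,v},{s,t,v}} A145={{p,u},{p,q,u}} A146={{u,v},{p,q,u}} A156={{p,q},{p,v},{p,q,u},{p,s,v}} A234={{t,u},{s,t,u}} A236={{s,t,v}} A245={{p,u},{p,q,u}} A246={{r},{q,u},{r,u},{u,v},{p,q,u},{q,s,u}} A256={{p,q,u},{p,s,v}} A456={{p,q,u}}
  A1236={{s,t,v}} A1245={{p,u},{p,q,u}} A1246={{u,v},{p,q,u}} A1256={{p,q,u},{p,s,v}} A1456={{p,q,u}} A2456={{p,q,u}}
  A12456={{p,q,u}}
components per intersection:
  A1: {{p},{v},{p,q},{p,s},{p,u},{p,v},{s,v},{t,v},{u,v},{p,q,u},{p,s,v},{s,t,v}}
  A2: {{r},{s},{u},{p,s},{p,u},{q,s},{q,u},{r,u},{s,t},{s,u},{s,v},{t,u},{u,v},{p,q,u},{p,s,v},{q,s,u},{s,t,u},{s,t,v}}
  A3: {{t},{s,t},{t,u},{t,v},{s,t,u},{s,t,v}}
  A4: {{r},{u},{p,u},{q,u},{r,u},{s,u},{t,u},{u,v},{p,q,u},{q,s,u},{s,t,u}}
  A5: {{p},{p,q},{p,s},{p,u},{p,v},{p,q,u},{p,s,v}}
  A6: {{q},{p,q},{q,s},{q,u},{p,q,u},{q,s,u}} {{r},{r,u}} {{v},{p,v},{s,v},{t,v},{u,v},{p,s,v},{s,t,v}}
  A12: {{p,s},{s,v},{p,s,v},{s,t,v}} {{p,u},{p,q,u}} {{u,v}}
  A13: {{t,v},{s,t,v}}
  A14: {{p,u},{p,q,u}} {{u,v}}
  A15: {{p},{p,q},{p,s},{p,u},{p,v},{p,q,u},{p,s,v}}
  A16: {{v},{p,v},{s,v},{t,v},{u,v},{p,s,v},{s,t,v}} {{p,q},{p,q,u}}
  A23: {{s,t},{t,u},{s,t,u},{s,t,v}}
  A24: {{r},{u},{p,u},{q,u},{r,u},{s,u},{t,u},{u,v},{p,q,u},{q,s,u},{s,t,u}}
  A25: {{p,s},{p,s,v}} {{p,u},{p,q,u}}
  A26: {{r},{r,u}} {{q,s},{q,u},{p,q,u},{q,s,u}} {{s,v},{p,s,v},{s,t,v}} {{u,v}}
  A34: {{t,u},{s,t,u}}
  A36: {{t,v},{s,t,v}}
  A45: {{p,u},{p,q,u}}
  A46: {{r},{r,u}} {{q,u},{p,q,u},{q,s,u}} {{u,v}}
  A56: {{p,q},{p,q,u}} {{p,v},{p,s,v}}
  A123: {{s,t,v}}
  A124: {{p,u},{p,q,u}} {{u,v}}
  A125: {{p,s},{p,s,v}} {{p,u},{p,q,u}}
  A126: {{s,v},{p,s,v},{s,t,v}} {{u,v}} {{p,q,u}}
  A136: {{t,v},{s,t,v}}
  A145: {{p,u},{p,q,u}}
  A146: {{u,v}} {{p,q,u}}
  A156: {{p,q},{p,q,u}} {{p,v},{p,s,v}}
  A234: {{t,u},{s,t,u}}
  A236: {{s,t,v}}
  A245: {{p,u},{p,q,u}}
  A246: {{r},{r,u}} {{q,u},{p,q,u},{q,s,u}} {{u,v}}
  A256: {{p,q,u}} {{p,s,v}}
  A456: {{p,q,u}}
  A1236: {{s,t,v}}
  A1245: {{p,u},{p,q,u}}
  A1246: {{u,v}} {{p,q,u}}
  A1256: {{p,q,u}} {{p,s,v}}
  A1456: {{p,q,u}}
  A2456: {{p,q,u}}
  A12456: {{p,q,u}}
C dims 8,25,23,8; δ0: rk 7, SNF 1^7; δ1: rk 16, SNF 1^16; δ2: rk 7, SNF 1^7
Ȟ^0 = (8 − 7) − 0 = 1, so Ȟ^0 ≅ Z
Ȟ^1 = (25 − 16) − 7 = 2, so Ȟ^1 ≅ Z^2
Ȟ^2 = (23 − 7) − 16 = 0, so Ȟ^2 ≅ 0


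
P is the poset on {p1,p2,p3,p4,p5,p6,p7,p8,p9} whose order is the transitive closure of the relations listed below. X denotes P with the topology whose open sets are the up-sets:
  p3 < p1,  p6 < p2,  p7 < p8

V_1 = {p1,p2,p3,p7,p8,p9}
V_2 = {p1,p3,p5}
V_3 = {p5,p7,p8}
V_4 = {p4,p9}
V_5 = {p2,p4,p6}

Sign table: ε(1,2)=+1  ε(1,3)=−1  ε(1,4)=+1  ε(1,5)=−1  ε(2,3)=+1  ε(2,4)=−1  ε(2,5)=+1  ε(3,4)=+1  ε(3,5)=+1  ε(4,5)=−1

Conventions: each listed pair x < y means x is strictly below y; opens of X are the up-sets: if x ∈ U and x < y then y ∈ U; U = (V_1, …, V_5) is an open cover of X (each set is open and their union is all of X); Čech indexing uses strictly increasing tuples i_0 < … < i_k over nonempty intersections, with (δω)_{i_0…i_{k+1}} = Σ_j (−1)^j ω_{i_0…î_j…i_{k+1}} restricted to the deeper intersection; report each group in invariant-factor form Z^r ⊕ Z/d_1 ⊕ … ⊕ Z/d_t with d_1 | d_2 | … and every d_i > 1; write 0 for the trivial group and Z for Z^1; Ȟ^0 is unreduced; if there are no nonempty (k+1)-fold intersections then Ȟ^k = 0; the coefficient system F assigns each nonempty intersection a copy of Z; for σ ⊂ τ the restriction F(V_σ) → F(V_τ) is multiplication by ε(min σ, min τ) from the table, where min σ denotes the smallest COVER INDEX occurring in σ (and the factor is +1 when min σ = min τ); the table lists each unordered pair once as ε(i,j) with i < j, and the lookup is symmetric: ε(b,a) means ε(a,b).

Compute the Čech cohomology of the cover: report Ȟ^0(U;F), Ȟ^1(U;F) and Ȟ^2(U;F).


nerve of the cover:
  V12={p1,p3} V13={p7,p8} V14={p9} V15={p2} V23={p5} V45={p4}
C dims 5,6; δ0: rk 5, SNF 1^4·2
Ȟ^0 = (5 − 5) − 0 = 0, so Ȟ^0 ≅ 0
Ȟ^1 = (6 − 0) − 5 = 1 plus torsion [2], so Ȟ^1 ≅ Z ⊕ Z/2
Ȟ^2 = (0 − 0) − 0 = 0, so Ȟ^2 ≅ 0

Ȟ^0 ≅ 0, Ȟ^1 ≅ Z ⊕ Z/2, Ȟ^2 ≅ 0


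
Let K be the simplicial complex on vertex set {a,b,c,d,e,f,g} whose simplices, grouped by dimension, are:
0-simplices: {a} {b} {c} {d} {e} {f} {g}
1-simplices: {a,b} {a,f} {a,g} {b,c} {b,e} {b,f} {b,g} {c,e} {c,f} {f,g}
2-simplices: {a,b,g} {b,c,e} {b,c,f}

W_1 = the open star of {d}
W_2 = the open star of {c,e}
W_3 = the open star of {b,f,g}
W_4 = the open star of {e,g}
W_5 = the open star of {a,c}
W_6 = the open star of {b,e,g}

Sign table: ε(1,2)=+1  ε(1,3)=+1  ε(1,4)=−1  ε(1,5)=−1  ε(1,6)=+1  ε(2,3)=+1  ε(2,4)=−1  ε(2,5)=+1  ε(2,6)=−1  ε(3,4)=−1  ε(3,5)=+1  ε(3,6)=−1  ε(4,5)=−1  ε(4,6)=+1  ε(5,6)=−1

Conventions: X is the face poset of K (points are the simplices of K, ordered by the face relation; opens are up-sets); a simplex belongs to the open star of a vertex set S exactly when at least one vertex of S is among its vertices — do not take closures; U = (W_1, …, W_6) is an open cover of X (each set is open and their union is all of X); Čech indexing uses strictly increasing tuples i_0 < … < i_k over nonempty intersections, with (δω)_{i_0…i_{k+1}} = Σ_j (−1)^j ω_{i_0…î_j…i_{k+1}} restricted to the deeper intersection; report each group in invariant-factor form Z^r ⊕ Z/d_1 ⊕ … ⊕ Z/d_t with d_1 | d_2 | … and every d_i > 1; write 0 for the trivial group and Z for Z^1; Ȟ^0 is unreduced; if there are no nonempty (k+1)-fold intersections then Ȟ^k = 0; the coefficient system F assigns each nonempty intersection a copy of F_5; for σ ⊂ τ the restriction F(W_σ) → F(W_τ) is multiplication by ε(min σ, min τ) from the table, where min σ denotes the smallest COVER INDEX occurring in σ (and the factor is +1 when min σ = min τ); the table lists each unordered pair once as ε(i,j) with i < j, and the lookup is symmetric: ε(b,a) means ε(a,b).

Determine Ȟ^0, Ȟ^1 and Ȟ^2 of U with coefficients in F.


Ȟ^0(U;F) ≅ Z/5 ⊕ Z/5,  Ȟ^1(U;F) ≅ 0,  Ȟ^2(U;F) ≅ 0

cover nerve:
  W1={{d}} W2={{c},{e},{b,c},{b,e},{c,e},{c,f},{b,c,e},{b,c,f}} W3={{b},{f},{g},{a,b},{a,f},{a,g},{b,c},{b,e},{b,f},{b,g},{c,f},{f,g},{a,b,g},{b,c,e},{b,c,f}} W4={{e},{g},{a,g},{b,e},{b,g},{c,e},{f,g},{a,b,g},{b,c,e}} W5={{a},{c},{a,b},{a,f},{a,g},{b,c},{c,e},{c,f},{a,b,g},{b,c,e},{b,c,f}} W6={{b},{e},{g},{a,b},{a,g},{b,c},{b,e},{b,f},{b,g},{c,e},{f,g},{a,b,g},{b,c,e},{b,c,f}}
  W23={{b,c},{b,e},{c,f},{b,c,e},{b,c,f}} W24={{e},{b,e},{c,e},{b,c,e}} W25={{c},{b,c},{c,e},{c,f},{b,c,e},{b,c,f}} W26={{e},{b,c},{b,e},{c,e},{b,c,e},{b,c,f}} W34={{g},{a,g},{b,e},{b,g},{f,g},{a,b,g},{b,c,e}} W35={{a,b},{a,f},{a,g},{b,c},{c,f},{a,b,g},{b,c,e},{b,c,f}} W36={{b},{g},{a,b},{a,g},{b,c},{b,e},{b,f},{b,g},{f,g},{a,b,g},{b,c,e},{b,c,f}} W45={{a,g},{c,e},{a,b,g},{b,c,e}} W46={{e},{g},{a,g},{b,e},{b,g},{c,e},{f,g},{a,b,g},{b,c,e}} W56={{a,b},{a,g},{b,c},{c,e},{a,b,g},{b,c,e},{b,c,f}}
  W234={{b,e},{b,c,e}} W235={{b,c},{c,f},{b,c,e},{b,c,f}} W236={{b,c},{b,e},{b,c,e},{b,c,f}} W245={{c,e},{b,c,e}} W246={{e},{b,e},{c,e},{b,c,e}} W256={{b,c},{c,e},{b,c,e},{b,c,f}} W345={{a,g},{a,b,g},{b,c,e}} W346={{g},{a,g},{b,e},{b,g},{f,g},{a,b,g},{b,c,e}} W356={{a,b},{a,g},{b,c},{a,b,g},{b,c,e},{b,c,f}} W456={{a,g},{c,e},{a,b,g},{b,c,e}}
  W2345={{b,c,e}} W2346={{b,e},{b,c,e}} W2356={{b,c},{b,c,e},{b,c,f}} W2456={{c,e},{b,c,e}} W3456={{a,g},{a,b,g},{b,c,e}}
  W23456={{b,c,e}}
C dims 6,10,10,5; δ0: rk_F5 4; δ1: rk_F5 6; δ2: rk_F5 4
Ȟ^0: (6−4)−0=2 ⇒ Z/5 ⊕ Z/5
Ȟ^1: (10−6)−4=0 ⇒ 0
Ȟ^2: (10−4)−6=0 ⇒ 0


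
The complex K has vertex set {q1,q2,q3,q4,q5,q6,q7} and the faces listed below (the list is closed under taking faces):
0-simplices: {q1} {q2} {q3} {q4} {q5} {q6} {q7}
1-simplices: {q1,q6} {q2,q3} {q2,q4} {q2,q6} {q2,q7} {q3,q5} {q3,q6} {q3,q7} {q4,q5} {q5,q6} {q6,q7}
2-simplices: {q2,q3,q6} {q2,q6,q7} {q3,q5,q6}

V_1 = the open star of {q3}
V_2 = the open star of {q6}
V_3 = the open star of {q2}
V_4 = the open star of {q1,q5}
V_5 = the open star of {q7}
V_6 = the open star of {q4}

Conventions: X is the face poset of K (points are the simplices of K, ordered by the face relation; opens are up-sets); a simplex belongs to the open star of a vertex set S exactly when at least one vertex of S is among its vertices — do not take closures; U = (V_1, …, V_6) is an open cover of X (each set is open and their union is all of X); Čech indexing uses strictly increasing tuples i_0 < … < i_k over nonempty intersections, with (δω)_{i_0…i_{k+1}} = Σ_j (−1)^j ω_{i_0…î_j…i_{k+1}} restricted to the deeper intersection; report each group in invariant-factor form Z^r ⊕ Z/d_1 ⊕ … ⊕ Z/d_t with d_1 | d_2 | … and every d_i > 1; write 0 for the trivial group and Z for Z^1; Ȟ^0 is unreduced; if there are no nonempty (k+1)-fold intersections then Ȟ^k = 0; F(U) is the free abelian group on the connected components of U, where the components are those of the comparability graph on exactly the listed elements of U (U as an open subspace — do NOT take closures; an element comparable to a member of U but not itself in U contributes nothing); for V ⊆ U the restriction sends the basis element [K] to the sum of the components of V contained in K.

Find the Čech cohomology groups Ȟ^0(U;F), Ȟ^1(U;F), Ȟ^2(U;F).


Ȟ^0 = Z,  Ȟ^1 = Z^2,  Ȟ^2 = 0

nonempty overlaps:
  V1={{q3},{q2,q3},{q3,q5},{q3,q6},{q3,q7},{q2,q3,q6},{q3,q5,q6}} V2={{q6},{q1,q6},{q2,q6},{q3,q6},{q5,q6},{q6,q7},{q2,q3,q6},{q2,q6,q7},{q3,q5,q6}} V3={{q2},{q2,q3},{q2,q4},{q2,q6},{q2,q7},{q2,q3,q6},{q2,q6,q7}} V4={{q1},{q5},{q1,q6},{q3,q5},{q4,q5},{q5,q6},{q3,q5,q6}} V5={{q7},{q2,q7},{q3,q7},{q6,q7},{q2,q6,q7}} V6={{q4},{q2,q4},{q4,q5}}
  V12={{q3,q6},{q2,q3,q6},{q3,q5,q6}} V13={{q2,q3},{q2,q3,q6}} V14={{q3,q5},{q3,q5,q6}} V15={{q3,q7}} V23={{q2,q6},{q2,q3,q6},{q2,q6,q7}} V24={{q1,q6},{q5,q6},{q3,q5,q6}} V25={{q6,q7},{q2,q6,q7}} V35={{q2,q7},{q2,q6,q7}} V36={{q2,q4}} V46={{q4,q5}}
  V123={{q2,q3,q6}} V124={{q3,q5,q6}} V235={{q2,q6,q7}}
components per intersection:
  V1: {{q3},{q2,q3},{q3,q5},{q3,q6},{q3,q7},{q2,q3,q6},{q3,q5,q6}}
  V2: {{q6},{q1,q6},{q2,q6},{q3,q6},{q5,q6},{q6,q7},{q2,q3,q6},{q2,q6,q7},{q3,q5,q6}}
  V3: {{q2},{q2,q3},{q2,q4},{q2,q6},{q2,q7},{q2,q3,q6},{q2,q6,q7}}
  V4: {{q1},{q1,q6}} {{q5},{q3,q5},{q4,q5},{q5,q6},{q3,q5,q6}}
  V5: {{q7},{q2,q7},{q3,q7},{q6,q7},{q2,q6,q7}}
  V6: {{q4},{q2,q4},{q4,q5}}
  V12: {{q3,q6},{q2,q3,q6},{q3,q5,q6}}
  V13: {{q2,q3},{q2,q3,q6}}
  V14: {{q3,q5},{q3,q5,q6}}
  V15: {{q3,q7}}
  V23: {{q2,q6},{q2,q3,q6},{q2,q6,q7}}
  V24: {{q1,q6}} {{q5,q6},{q3,q5,q6}}
  V25: {{q6,q7},{q2,q6,q7}}
  V35: {{q2,q7},{q2,q6,q7}}
  V36: {{q2,q4}}
  V46: {{q4,q5}}
  V123: {{q2,q3,q6}}
  V124: {{q3,q5,q6}}
  V235: {{q2,q6,q7}}
C dims 7,11,3; δ0: rk 6, SNF 1^6; δ1: rk 3, SNF 1^3
degree 0: 7−6−0 = 1 → Ȟ^0 ≅ Z
degree 1: 11−3−6 = 2 → Ȟ^1 ≅ Z^2
degree 2: 3−0−3 = 0 → Ȟ^2 ≅ 0


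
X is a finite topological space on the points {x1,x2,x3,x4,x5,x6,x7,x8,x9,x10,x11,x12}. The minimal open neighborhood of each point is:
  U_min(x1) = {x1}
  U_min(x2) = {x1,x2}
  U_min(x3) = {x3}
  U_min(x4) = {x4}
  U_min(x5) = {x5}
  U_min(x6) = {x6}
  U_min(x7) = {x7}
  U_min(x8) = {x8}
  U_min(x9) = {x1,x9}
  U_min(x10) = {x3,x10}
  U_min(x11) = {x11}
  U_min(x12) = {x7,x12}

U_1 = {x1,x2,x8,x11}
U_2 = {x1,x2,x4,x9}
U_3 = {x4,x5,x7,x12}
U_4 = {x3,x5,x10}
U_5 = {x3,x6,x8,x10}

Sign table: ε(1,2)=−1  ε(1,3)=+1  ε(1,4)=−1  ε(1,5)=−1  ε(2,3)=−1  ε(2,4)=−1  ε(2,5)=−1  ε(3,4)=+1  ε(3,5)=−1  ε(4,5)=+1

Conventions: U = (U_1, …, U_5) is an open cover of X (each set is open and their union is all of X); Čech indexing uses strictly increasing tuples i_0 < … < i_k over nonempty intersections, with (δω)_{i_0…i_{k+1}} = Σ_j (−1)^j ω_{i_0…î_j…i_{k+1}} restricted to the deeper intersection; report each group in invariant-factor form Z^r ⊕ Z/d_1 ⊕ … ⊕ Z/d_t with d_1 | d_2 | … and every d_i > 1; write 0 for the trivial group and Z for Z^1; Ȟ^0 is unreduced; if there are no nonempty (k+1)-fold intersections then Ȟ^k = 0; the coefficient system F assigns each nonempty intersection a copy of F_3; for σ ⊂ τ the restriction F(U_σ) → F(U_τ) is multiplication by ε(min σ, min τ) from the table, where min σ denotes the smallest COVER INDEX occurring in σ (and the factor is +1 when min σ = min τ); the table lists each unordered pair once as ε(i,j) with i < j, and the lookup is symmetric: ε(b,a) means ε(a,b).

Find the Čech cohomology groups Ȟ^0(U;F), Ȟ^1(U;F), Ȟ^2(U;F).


Ȟ^0(U;F) ≅ 0, Ȟ^1(U;F) ≅ 0, Ȟ^2(U;F) ≅ 0

intersection data:
  U12={x1,x2} U15={x8} U23={x4} U34={x5} U45={x3,x10}
C dims 5,5; δ0: rk_F3 5
Ȟ^0 = (5 − 5) − 0 = 0, so Ȟ^0 ≅ 0
Ȟ^1 = (5 − 0) − 5 = 0, so Ȟ^1 ≅ 0
Ȟ^2 = (0 − 0) − 0 = 0, so Ȟ^2 ≅ 0


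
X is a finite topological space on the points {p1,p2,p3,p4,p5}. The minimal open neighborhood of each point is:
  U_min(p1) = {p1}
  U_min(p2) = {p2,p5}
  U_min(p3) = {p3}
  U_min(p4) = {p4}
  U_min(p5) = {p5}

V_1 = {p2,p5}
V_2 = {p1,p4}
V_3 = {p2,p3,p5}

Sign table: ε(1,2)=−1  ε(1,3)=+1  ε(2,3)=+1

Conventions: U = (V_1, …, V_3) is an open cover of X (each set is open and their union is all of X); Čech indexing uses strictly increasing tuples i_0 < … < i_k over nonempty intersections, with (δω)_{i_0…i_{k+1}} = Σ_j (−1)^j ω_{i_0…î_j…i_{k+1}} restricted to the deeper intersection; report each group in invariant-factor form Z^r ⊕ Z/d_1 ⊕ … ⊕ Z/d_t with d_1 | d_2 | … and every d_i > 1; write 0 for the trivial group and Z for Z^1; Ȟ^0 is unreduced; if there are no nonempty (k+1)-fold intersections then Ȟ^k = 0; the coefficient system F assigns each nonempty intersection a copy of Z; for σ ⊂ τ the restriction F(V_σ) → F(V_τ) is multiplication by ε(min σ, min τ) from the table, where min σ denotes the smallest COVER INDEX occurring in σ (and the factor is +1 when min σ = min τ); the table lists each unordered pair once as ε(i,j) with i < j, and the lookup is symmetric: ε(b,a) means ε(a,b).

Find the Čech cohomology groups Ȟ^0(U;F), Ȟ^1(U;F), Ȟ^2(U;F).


Ȟ^0(U;F) ≅ Z^2, Ȟ^1(U;F) ≅ 0 and Ȟ^2(U;F) ≅ 0

nonempty intersections:
  V13={p2,p5}
C dims 3,1; δ0: rk 1, SNF 1^1
Ȟ^0: (3−1)−0=2 ⇒ Z^2
Ȟ^1: (1−0)−1=0 ⇒ 0
Ȟ^2: (0−0)−0=0 ⇒ 0


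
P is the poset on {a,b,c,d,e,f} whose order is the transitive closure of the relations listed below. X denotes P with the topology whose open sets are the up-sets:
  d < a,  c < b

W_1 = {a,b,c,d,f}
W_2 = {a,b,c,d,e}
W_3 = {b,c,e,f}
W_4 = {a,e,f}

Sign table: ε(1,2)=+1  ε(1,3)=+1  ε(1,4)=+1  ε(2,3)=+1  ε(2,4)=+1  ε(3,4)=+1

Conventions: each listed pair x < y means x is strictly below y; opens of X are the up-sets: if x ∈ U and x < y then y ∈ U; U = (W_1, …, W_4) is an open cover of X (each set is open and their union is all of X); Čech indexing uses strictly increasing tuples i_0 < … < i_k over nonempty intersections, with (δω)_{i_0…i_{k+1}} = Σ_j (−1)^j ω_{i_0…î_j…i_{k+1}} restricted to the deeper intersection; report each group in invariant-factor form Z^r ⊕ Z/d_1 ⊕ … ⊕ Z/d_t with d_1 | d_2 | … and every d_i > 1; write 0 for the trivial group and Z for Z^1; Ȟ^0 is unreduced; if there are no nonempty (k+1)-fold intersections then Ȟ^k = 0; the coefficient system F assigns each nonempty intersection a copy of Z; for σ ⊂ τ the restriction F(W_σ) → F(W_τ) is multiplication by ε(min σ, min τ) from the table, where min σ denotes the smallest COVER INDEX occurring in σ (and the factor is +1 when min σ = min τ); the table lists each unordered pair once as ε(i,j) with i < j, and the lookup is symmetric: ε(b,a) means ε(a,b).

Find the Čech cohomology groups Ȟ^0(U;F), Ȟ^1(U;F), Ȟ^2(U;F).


intersection data:
  W12={a,b,c,d} W13={b,c,f} W14={a,f} W23={b,c,e} W24={a,e} W34={e,f}
  W123={b,c} W124={a} W134={f} W234={e}
C dims 4,6,4; δ0: rk 3, SNF 1^3; δ1: rk 3, SNF 1^3
Ȟ^0 = (4 − 3) − 0 = 1, so Ȟ^0 ≅ Z
Ȟ^1 = (6 − 3) − 3 = 0, so Ȟ^1 ≅ 0
Ȟ^2 = (4 − 0) − 3 = 1, so Ȟ^2 ≅ Z

Ȟ^0(U;F) ≅ Z,  Ȟ^1(U;F) ≅ 0,  Ȟ^2(U;F) ≅ Z


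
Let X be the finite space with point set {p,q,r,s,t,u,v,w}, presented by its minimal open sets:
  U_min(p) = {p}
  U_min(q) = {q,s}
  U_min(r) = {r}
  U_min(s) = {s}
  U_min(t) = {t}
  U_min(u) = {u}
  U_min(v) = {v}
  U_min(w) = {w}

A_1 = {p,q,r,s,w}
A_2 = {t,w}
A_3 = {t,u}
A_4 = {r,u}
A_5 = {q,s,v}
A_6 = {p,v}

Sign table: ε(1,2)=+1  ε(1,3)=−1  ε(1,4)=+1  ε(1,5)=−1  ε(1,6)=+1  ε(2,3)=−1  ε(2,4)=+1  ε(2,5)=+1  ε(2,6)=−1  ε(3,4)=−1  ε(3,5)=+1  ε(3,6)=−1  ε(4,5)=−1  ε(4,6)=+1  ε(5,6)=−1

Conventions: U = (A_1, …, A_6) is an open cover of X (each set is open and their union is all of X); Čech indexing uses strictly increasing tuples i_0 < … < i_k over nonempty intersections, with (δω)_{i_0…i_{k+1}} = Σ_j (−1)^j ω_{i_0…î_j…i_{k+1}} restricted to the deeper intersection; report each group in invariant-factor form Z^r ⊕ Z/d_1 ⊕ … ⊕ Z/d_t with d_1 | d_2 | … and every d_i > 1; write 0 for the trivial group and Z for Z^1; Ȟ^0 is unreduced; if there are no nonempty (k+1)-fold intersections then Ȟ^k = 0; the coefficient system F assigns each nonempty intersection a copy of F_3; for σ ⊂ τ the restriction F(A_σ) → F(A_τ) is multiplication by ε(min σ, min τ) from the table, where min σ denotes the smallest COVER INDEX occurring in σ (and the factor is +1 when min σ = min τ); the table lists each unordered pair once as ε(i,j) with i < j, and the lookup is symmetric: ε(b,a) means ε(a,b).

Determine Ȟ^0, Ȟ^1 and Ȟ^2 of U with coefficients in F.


intersection data:
  A12={w} A14={r} A15={q,s} A16={p} A23={t} A34={u} A56={v}
C dims 6,7; δ0: rk_F3 5
Ȟ^0 = (6 − 5) − 0 = 1, so Ȟ^0 ≅ Z/3
Ȟ^1 = (7 − 0) − 5 = 2, so Ȟ^1 ≅ Z/3 ⊕ Z/3
Ȟ^2 = (0 − 0) − 0 = 0, so Ȟ^2 ≅ 0

Ȟ^0 ≅ Z/3, Ȟ^1 ≅ Z/3 ⊕ Z/3, Ȟ^2 ≅ 0


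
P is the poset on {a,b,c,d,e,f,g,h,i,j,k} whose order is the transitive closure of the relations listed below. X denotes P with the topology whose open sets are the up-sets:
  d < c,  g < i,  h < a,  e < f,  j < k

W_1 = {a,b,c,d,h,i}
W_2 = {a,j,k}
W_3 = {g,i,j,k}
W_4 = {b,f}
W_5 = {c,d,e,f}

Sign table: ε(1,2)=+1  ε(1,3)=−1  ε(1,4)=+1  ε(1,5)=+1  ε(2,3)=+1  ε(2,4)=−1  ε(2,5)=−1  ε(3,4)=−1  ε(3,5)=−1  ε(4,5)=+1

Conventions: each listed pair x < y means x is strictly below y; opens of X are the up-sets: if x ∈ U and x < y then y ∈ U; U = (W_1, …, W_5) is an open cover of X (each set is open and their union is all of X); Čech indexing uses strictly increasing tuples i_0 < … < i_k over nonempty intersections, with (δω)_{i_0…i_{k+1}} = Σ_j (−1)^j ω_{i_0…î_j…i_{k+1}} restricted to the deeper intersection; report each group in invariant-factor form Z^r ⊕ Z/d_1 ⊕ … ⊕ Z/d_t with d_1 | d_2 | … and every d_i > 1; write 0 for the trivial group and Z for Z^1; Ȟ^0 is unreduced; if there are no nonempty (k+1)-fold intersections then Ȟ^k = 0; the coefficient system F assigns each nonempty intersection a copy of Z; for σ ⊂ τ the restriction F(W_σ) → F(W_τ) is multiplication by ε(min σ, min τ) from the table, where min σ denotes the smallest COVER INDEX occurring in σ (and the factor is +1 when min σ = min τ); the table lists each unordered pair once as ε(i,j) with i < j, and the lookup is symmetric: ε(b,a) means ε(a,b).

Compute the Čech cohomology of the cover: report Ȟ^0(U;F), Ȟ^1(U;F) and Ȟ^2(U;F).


Ȟ^0 ≅ 0; Ȟ^1 ≅ Z ⊕ Z/2; Ȟ^2 ≅ 0

nonempty overlaps:
  W12={a} W13={i} W14={b} W15={c,d} W23={j,k} W45={f}
C dims 5,6; δ0: rk 5, SNF 1^4·2
degree 0: 5−5−0 = 0 → Ȟ^0 ≅ 0
degree 1: 6−0−5 = 1 plus torsion [2] → Ȟ^1 ≅ Z ⊕ Z/2
degree 2: 0−0−0 = 0 → Ȟ^2 ≅ 0


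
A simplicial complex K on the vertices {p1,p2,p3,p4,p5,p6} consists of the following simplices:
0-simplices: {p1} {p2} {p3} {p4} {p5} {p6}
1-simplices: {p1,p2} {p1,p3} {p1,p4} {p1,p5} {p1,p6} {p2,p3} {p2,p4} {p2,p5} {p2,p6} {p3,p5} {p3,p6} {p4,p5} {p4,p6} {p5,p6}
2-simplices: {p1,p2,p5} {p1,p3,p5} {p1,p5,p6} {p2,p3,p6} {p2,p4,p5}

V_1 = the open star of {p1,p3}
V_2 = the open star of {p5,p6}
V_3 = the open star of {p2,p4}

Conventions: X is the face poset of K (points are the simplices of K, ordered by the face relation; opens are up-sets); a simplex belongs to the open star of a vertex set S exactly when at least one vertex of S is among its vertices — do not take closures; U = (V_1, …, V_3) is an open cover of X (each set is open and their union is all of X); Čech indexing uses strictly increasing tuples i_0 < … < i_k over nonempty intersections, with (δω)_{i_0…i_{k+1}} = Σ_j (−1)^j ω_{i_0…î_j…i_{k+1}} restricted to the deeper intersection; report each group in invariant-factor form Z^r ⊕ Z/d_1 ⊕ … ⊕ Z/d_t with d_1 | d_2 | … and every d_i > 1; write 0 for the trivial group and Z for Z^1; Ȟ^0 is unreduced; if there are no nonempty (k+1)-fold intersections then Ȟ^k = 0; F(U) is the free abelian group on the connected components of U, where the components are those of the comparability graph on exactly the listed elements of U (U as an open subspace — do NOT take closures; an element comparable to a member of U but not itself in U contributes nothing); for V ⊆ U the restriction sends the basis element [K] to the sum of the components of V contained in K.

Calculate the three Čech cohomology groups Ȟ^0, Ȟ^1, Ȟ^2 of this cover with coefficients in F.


nerve of the cover:
  V1={{p1},{p3},{p1,p2},{p1,p3},{p1,p4},{p1,p5},{p1,p6},{p2,p3},{p3,p5},{p3,p6},{p1,p2,p5},{p1,p3,p5},{p1,p5,p6},{p2,p3,p6}} V2={{p5},{p6},{p1,p5},{p1,p6},{p2,p5},{p2,p6},{p3,p5},{p3,p6},{p4,p5},{p4,p6},{p5,p6},{p1,p2,p5},{p1,p3,p5},{p1,p5,p6},{p2,p3,p6},{p2,p4,p5}} V3={{p2},{p4},{p1,p2},{p1,p4},{p2,p3},{p2,p4},{p2,p5},{p2,p6},{p4,p5},{p4,p6},{p1,p2,p5},{p2,p3,p6},{p2,p4,p5}}
  V12={{p1,p5},{p1,p6},{p3,p5},{p3,p6},{p1,p2,p5},{p1,p3,p5},{p1,p5,p6},{p2,p3,p6}} V13={{p1,p2},{p1,p4},{p2,p3},{p1,p2,p5},{p2,p3,p6}} V23={{p2,p5},{p2,p6},{p4,p5},{p4,p6},{p1,p2,p5},{p2,p3,p6},{p2,p4,p5}}
  V123={{p1,p2,p5},{p2,p3,p6}}
components per intersection:
  V1: {{p1},{p3},{p1,p2},{p1,p3},{p1,p4},{p1,p5},{p1,p6},{p2,p3},{p3,p5},{p3,p6},{p1,p2,p5},{p1,p3,p5},{p1,p5,p6},{p2,p3,p6}}
  V2: {{p5},{p6},{p1,p5},{p1,p6},{p2,p5},{p2,p6},{p3,p5},{p3,p6},{p4,p5},{p4,p6},{p5,p6},{p1,p2,p5},{p1,p3,p5},{p1,p5,p6},{p2,p3,p6},{p2,p4,p5}}
  V3: {{p2},{p4},{p1,p2},{p1,p4},{p2,p3},{p2,p4},{p2,p5},{p2,p6},{p4,p5},{p4,p6},{p1,p2,p5},{p2,p3,p6},{p2,p4,p5}}
  V12: {{p1,p5},{p1,p6},{p3,p5},{p1,p2,p5},{p1,p3,p5},{p1,p5,p6}} {{p3,p6},{p2,p3,p6}}
  V13: {{p1,p2},{p1,p2,p5}} {{p1,p4}} {{p2,p3},{p2,p3,p6}}
  V23: {{p2,p5},{p4,p5},{p1,p2,p5},{p2,p4,p5}} {{p2,p6},{p2,p3,p6}} {{p4,p6}}
  V123: {{p1,p2,p5}} {{p2,p3,p6}}
C dims 3,8,2; δ0: rk 2, SNF 1^2; δ1: rk 2, SNF 1^2
Ȟ^0 = (3 − 2) − 0 = 1, so Ȟ^0 ≅ Z
Ȟ^1 = (8 − 2) − 2 = 4, so Ȟ^1 ≅ Z^4
Ȟ^2 = (2 − 0) − 2 = 0, so Ȟ^2 ≅ 0

Ȟ^0(U;F) ≅ Z; Ȟ^1(U;F) ≅ Z^4; Ȟ^2(U;F) ≅ 0
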